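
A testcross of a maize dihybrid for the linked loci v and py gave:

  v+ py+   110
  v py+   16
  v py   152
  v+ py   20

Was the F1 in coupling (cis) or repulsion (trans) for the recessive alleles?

cis

The two most frequent classes are v+ py+ (110) and v py (152); these are the parental (non-recombinant) types.
So the F1 carried v+ py+ on one chromosome and v py on the other — the recessive alleles are on the same chromosome (cis / coupling).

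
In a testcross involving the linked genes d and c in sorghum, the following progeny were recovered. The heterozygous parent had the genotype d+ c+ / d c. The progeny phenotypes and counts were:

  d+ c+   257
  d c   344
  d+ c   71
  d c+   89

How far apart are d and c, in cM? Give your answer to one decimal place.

21.0 cM

The recombinant classes are d+ c and d c+: 71 + 89 = 160.
Recombination frequency = 160/761 = 0.2102 ≈ 21.0%, i.e. 21.0 cM.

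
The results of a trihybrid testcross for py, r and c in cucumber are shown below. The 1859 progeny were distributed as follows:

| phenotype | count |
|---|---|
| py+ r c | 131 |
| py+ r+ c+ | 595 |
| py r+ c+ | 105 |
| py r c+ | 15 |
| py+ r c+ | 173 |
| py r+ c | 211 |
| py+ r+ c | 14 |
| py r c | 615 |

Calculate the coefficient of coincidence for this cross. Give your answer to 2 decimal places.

The two most frequent reciprocal classes, py r c and py+ r+ c+, are the parental types, so the F1 was py r c / py+ r+ c+.
The two rarest classes, py r c+ and py+ r+ c, are the double crossovers. Comparing them with the parentals, only the c allele has switched, so c is the middle locus and the order is r – c – py.
r–c: (384 + 29)/1859 = 0.2222; c–py: (236 + 29)/1859 = 0.1425.
Expected DCO frequency = 0.2222 × 0.1425 ≈ 0.03166; observed = 29/1859 ≈ 0.01560.
Coefficient of coincidence = 0.01560/0.03166 ≈ 0.49.

0.49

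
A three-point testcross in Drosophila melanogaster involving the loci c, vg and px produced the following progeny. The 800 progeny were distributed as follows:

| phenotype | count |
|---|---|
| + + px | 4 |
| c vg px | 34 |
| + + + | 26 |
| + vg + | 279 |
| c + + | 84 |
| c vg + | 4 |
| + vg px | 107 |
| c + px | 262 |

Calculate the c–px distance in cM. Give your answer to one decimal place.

24.9 cM

The two most frequent reciprocal classes, c + px and + vg +, are the parental types, so the F1 was c + px / + vg +.
The two rarest classes, + + px and c vg +, are the double crossovers. Comparing them with the parentals, only the c allele has switched, so c is the middle locus and the order is px – c – vg.
Crossovers in the px–c interval produce the single-crossover classes c + + and + vg px (84 + 107 = 191) plus the double crossovers (8).
RF(px–c) = (191 + 8) / 800 = 199/800 = 0.2487 → 24.9 cM.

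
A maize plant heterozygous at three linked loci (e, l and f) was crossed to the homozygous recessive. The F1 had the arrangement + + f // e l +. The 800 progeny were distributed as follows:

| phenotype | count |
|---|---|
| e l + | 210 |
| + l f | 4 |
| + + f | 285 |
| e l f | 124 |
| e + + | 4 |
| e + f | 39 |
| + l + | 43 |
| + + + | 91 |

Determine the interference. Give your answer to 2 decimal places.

The two rarest classes, + l f and e + +, are the double crossovers. Comparing them with the parentals, only the l allele has switched, so l is the middle locus and the order is f – l – e.
f–l: (215 + 8)/800 = 0.2787; l–e: (82 + 8)/800 = 0.1125.
Expected DCO frequency = 0.2787 × 0.1125 ≈ 0.03135; observed = 8/800 ≈ 0.01000.
Coefficient of coincidence = 0.01000/0.03135 ≈ 0.32; interference = 1 − 0.32 = 0.68.

0.68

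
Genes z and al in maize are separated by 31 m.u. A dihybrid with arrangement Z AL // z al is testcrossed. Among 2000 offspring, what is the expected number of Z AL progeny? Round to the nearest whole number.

A map distance of 31 m.u. corresponds to a recombination frequency of 0.310.
The F1 is Z AL / z al, so Z AL is a parental gamete class with expected frequency (1 − r)/2 = 0.690/2 = 0.3450.
Expected number = 0.3450 × 2000 = 690.00 ≈ 690.

690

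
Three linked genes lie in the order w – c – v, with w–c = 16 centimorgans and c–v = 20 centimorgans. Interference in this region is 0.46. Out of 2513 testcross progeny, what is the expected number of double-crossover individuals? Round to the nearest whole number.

43

Map distances give recombination frequencies of 0.160 and 0.200 for the two intervals.
With interference 0.46 (so coincidence = 0.54), expected double-crossover frequency = 0.160 × 0.200 × 0.54 = 0.01728.
Expected number = 0.01728 × 2513 = 43.42 ≈ 43.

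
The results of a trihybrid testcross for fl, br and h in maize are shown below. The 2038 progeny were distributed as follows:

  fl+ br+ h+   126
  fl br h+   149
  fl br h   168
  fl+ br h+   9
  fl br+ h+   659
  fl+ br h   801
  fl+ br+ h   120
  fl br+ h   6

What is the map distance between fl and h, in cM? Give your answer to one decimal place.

15.2 cM

The two most frequent reciprocal classes, fl+ br h and fl br+ h+, are the parental types, so the F1 was fl+ br h / fl br+ h+.
The two rarest classes, fl+ br h+ and fl br+ h, are the double crossovers. Comparing them with the parentals, only the h allele has switched, so h is the middle locus and the order is fl – h – br.
Crossovers in the fl–h interval produce the single-crossover classes fl br h and fl+ br+ h+ (168 + 126 = 294) plus the double crossovers (15).
RF(fl–h) = (294 + 15) / 2038 = 309/2038 = 0.1516 → 15.2 cM.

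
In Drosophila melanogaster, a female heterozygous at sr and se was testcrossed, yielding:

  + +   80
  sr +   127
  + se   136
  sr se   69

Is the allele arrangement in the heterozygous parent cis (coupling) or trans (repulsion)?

The two most frequent classes are + se (136) and sr + (127); these are the parental (non-recombinant) types.
So the F1 carried + se on one chromosome and sr + on the other — the recessive alleles are on opposite chromosomes (trans / repulsion).

trans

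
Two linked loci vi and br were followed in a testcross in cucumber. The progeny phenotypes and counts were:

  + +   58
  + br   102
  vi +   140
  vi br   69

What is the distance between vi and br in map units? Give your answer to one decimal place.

34.4 map units

The two most frequent classes, + br (102) and vi + (140), are the parental types, so the F1 was + br / vi +.
The recombinant classes are + + and vi br: 58 + 69 = 127.
Recombination frequency = 127/369 = 0.3442 ≈ 34.4%, i.e. 34.4 map units.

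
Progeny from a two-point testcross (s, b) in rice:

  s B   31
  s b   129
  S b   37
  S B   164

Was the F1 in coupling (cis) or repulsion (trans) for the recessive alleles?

The two most frequent classes are S B (164) and s b (129); these are the parental (non-recombinant) types.
So the F1 carried S B on one chromosome and s b on the other — the recessive alleles are on the same chromosome (cis / coupling).

cis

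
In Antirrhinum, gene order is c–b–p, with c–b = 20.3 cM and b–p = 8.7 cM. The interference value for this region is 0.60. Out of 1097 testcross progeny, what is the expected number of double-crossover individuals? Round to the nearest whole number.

8

Map distances give recombination frequencies of 0.203 and 0.087 for the two intervals.
With interference 0.60 (so coincidence = 0.40), expected double-crossover frequency = 0.203 × 0.087 × 0.40 = 0.00706.
Expected number = 0.00706 × 1097 = 7.75 ≈ 8.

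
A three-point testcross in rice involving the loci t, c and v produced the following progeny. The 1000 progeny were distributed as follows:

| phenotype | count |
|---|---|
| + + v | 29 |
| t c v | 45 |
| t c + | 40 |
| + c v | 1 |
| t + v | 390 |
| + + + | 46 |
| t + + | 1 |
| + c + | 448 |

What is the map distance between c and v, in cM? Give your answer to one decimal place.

9.3 cM

The two most frequent reciprocal classes, + c + and t + v, are the parental types, so the F1 was + c + / t + v.
The two rarest classes, + c v and t + +, are the double crossovers. Comparing them with the parentals, only the v allele has switched, so v is the middle locus and the order is c – v – t.
Crossovers in the c–v interval produce the single-crossover classes + + + and t c v (46 + 45 = 91) plus the double crossovers (2).
RF(c–v) = (91 + 2) / 1000 = 93/1000 = 0.0930 → 9.3 cM.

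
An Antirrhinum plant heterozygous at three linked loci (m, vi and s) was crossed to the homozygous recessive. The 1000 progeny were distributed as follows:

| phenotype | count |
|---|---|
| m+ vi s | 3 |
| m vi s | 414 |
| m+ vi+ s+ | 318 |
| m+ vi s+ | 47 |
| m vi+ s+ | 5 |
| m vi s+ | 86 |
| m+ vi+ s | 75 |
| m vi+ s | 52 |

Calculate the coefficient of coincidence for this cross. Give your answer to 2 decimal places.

0.44

The two most frequent reciprocal classes, m+ vi+ s+ and m vi s, are the parental types, so the F1 was m+ vi+ s+ / m vi s.
The two rarest classes, m vi+ s+ and m+ vi s, are the double crossovers. Comparing them with the parentals, only the m allele has switched, so m is the middle locus and the order is s – m – vi.
s–m: (161 + 8)/1000 = 0.1690; m–vi: (99 + 8)/1000 = 0.1070.
Expected DCO frequency = 0.1690 × 0.1070 ≈ 0.01808; observed = 8/1000 ≈ 0.00800.
Coefficient of coincidence = 0.00800/0.01808 ≈ 0.44.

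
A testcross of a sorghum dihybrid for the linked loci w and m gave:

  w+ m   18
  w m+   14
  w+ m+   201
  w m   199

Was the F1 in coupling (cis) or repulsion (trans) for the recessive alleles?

The two most frequent classes are w+ m+ (201) and w m (199); these are the parental (non-recombinant) types.
So the F1 carried w+ m+ on one chromosome and w m on the other — the recessive alleles are on the same chromosome (cis / coupling).

cis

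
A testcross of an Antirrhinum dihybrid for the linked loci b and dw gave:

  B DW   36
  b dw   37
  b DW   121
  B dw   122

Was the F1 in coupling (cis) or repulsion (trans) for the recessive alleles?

The two most frequent classes are B dw (122) and b DW (121); these are the parental (non-recombinant) types.
So the F1 carried B dw on one chromosome and b DW on the other — the recessive alleles are on opposite chromosomes (trans / repulsion).

trans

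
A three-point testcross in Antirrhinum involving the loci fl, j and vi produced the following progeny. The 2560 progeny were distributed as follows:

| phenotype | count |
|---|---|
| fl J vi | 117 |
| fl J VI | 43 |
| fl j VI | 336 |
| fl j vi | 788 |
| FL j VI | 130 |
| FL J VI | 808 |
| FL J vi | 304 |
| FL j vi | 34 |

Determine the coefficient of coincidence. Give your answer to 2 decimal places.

0.85

The two most frequent reciprocal classes, FL J VI and fl j vi, are the parental types, so the F1 was FL J VI / fl j vi.
The two rarest classes, fl J VI and FL j vi, are the double crossovers. Comparing them with the parentals, only the fl allele has switched, so fl is the middle locus and the order is j – fl – vi.
j–fl: (247 + 77)/2560 = 0.1266; fl–vi: (640 + 77)/2560 = 0.2801.
Expected DCO frequency = 0.1266 × 0.2801 ≈ 0.03546; observed = 77/2560 ≈ 0.03008.
Coefficient of coincidence = 0.03008/0.03546 ≈ 0.85.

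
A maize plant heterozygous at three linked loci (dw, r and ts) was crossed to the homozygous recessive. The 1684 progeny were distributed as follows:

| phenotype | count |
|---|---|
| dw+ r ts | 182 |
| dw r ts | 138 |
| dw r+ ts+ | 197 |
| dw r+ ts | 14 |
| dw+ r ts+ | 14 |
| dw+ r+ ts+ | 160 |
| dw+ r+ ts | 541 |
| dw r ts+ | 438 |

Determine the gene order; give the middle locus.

dw

The two most frequent reciprocal classes, dw r ts+ and dw+ r+ ts, are the parental types, so the F1 was dw r ts+ / dw+ r+ ts.
The two rarest classes, dw+ r ts+ and dw r+ ts, are the double crossovers. Comparing them with the parentals, only the dw allele has switched, so dw is the middle locus and the order is ts – dw – r.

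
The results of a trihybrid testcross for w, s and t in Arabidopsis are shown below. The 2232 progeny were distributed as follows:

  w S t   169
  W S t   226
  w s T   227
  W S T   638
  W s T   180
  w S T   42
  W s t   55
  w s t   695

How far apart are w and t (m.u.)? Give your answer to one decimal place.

The two most frequent reciprocal classes, W S T and w s t, are the parental types, so the F1 was W S T / w s t.
The two rarest classes, w S T and W s t, are the double crossovers. Comparing them with the parentals, only the w allele has switched, so w is the middle locus and the order is t – w – s.
Crossovers in the t–w interval produce the single-crossover classes W S t and w s T (226 + 227 = 453) plus the double crossovers (97).
RF(t–w) = (453 + 97) / 2232 = 550/2232 = 0.2464 → 24.6 m.u.

24.6 m.u.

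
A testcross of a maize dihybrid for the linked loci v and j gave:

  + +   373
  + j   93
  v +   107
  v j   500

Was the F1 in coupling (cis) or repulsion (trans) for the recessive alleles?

cis

The two most frequent classes are + + (373) and v j (500); these are the parental (non-recombinant) types.
So the F1 carried + + on one chromosome and v j on the other — the recessive alleles are on the same chromosome (cis / coupling).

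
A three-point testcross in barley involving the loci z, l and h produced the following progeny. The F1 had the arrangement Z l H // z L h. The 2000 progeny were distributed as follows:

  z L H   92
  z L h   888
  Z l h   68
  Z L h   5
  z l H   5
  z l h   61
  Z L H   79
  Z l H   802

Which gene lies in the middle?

The two rarest classes, z l H and Z L h, are the double crossovers. Comparing them with the parentals, only the z allele has switched, so z is the middle locus and the order is h – z – l.

z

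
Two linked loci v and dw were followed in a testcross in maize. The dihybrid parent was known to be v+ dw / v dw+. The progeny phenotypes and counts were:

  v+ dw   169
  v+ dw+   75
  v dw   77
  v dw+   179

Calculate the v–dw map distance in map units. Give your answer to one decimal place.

30.4 map units

The recombinant classes are v+ dw+ and v dw: 75 + 77 = 152.
Recombination frequency = 152/500 = 0.3040 ≈ 30.4%, i.e. 30.4 map units.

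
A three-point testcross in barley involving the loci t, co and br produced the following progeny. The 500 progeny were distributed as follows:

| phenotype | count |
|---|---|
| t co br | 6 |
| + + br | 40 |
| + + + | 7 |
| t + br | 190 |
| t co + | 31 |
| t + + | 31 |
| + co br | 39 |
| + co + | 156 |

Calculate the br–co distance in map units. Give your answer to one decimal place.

16.6 map units

The two most frequent reciprocal classes, t + br and + co +, are the parental types, so the F1 was t + br / + co +.
The two rarest classes, t co br and + + +, are the double crossovers. Comparing them with the parentals, only the co allele has switched, so co is the middle locus and the order is t – co – br.
Crossovers in the co–br interval produce the single-crossover classes t + + and + co br (31 + 39 = 70) plus the double crossovers (13).
RF(co–br) = (70 + 13) / 500 = 83/500 = 0.1660 → 16.6 map units.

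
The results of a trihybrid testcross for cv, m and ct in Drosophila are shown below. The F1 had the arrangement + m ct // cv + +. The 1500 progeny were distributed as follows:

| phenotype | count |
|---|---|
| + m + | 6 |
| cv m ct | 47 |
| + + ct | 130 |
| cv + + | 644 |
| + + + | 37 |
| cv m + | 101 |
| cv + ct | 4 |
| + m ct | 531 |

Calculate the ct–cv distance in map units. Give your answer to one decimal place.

The two rarest classes, + m + and cv + ct, are the double crossovers. Comparing them with the parentals, only the ct allele has switched, so ct is the middle locus and the order is cv – ct – m.
Crossovers in the cv–ct interval produce the single-crossover classes cv m ct and + + + (47 + 37 = 84) plus the double crossovers (10).
RF(cv–ct) = (84 + 10) / 1500 = 94/1500 = 0.0627 → 6.3 map units.

6.3 map units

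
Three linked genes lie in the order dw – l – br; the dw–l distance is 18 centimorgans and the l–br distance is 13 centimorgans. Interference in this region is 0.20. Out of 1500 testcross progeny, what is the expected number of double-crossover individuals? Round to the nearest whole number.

Map distances give recombination frequencies of 0.180 and 0.130 for the two intervals.
With interference 0.20 (so coincidence = 0.80), expected double-crossover frequency = 0.180 × 0.130 × 0.80 = 0.01872.
Expected number = 0.01872 × 1500 = 28.08 ≈ 28.

28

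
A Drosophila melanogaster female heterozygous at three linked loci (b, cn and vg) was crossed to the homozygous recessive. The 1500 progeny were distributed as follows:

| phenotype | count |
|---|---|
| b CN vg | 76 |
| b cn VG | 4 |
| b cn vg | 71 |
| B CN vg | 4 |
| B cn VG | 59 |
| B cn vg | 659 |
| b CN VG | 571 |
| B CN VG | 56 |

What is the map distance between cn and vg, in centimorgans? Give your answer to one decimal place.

9.5 centimorgans

The two most frequent reciprocal classes, B cn vg and b CN VG, are the parental types, so the F1 was B cn vg / b CN VG.
The two rarest classes, B CN vg and b cn VG, are the double crossovers. Comparing them with the parentals, only the cn allele has switched, so cn is the middle locus and the order is b – cn – vg.
Crossovers in the cn–vg interval produce the single-crossover classes B cn VG and b CN vg (59 + 76 = 135) plus the double crossovers (8).
RF(cn–vg) = (135 + 8) / 1500 = 143/1500 = 0.0953 → 9.5 centimorgans.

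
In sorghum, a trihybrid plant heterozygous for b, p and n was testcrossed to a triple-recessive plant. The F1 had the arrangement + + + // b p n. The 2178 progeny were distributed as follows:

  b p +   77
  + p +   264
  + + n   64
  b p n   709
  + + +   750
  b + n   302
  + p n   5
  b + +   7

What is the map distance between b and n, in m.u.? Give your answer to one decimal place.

The two rarest classes, b + + and + p n, are the double crossovers. Comparing them with the parentals, only the b allele has switched, so b is the middle locus and the order is p – b – n.
Crossovers in the b–n interval produce the single-crossover classes + + n and b p + (64 + 77 = 141) plus the double crossovers (12).
RF(b–n) = (141 + 12) / 2178 = 153/2178 = 0.0702 → 7.0 m.u.

7.0 m.u.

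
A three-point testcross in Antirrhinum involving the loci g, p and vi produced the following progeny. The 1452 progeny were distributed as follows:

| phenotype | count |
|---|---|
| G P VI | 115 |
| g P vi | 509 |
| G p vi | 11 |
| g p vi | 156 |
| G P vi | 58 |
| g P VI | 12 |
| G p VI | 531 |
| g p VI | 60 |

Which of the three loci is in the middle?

The two most frequent reciprocal classes, g P vi and G p VI, are the parental types, so the F1 was g P vi / G p VI.
The two rarest classes, g P VI and G p vi, are the double crossovers. Comparing them with the parentals, only the vi allele has switched, so vi is the middle locus and the order is g – vi – p.

vi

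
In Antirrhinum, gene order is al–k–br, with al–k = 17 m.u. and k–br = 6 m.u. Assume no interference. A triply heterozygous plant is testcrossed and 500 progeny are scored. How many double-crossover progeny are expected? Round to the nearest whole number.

5

Map distances give recombination frequencies of 0.170 and 0.060 for the two intervals.
With no interference, expected double-crossover frequency = 0.170 × 0.060 = 0.01020.
Expected number = 0.01020 × 500 = 5.10 ≈ 5.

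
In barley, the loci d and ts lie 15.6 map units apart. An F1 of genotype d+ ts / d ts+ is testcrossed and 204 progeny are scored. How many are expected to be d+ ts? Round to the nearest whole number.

86

A map distance of 15.6 map units corresponds to a recombination frequency of 0.156.
The F1 is d+ ts / d ts+, so d+ ts is a parental gamete class with expected frequency (1 − r)/2 = 0.844/2 = 0.4220.
Expected number = 0.4220 × 204 = 86.09 ≈ 86.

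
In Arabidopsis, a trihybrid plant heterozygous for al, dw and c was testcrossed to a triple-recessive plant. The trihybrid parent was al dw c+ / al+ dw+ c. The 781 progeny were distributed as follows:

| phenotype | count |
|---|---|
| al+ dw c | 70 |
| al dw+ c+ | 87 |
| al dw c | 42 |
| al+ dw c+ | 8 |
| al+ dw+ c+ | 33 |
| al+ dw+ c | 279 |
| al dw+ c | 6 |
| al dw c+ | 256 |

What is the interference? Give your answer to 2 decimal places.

The two rarest classes, al+ dw c+ and al dw+ c, are the double crossovers. Comparing them with the parentals, only the al allele has switched, so al is the middle locus and the order is dw – al – c.
dw–al: (157 + 14)/781 = 0.2190; al–c: (75 + 14)/781 = 0.1140.
Expected DCO frequency = 0.2190 × 0.1140 ≈ 0.02497; observed = 14/781 ≈ 0.01793.
Coefficient of coincidence = 0.01793/0.02497 ≈ 0.72; interference = 1 − 0.72 = 0.28.

0.28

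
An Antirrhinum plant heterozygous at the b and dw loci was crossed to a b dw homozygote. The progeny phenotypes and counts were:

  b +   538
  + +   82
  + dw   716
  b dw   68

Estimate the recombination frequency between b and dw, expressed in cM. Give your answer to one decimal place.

The two most frequent classes, + dw (716) and b + (538), are the parental types, so the F1 was + dw / b +.
The recombinant classes are + + and b dw: 82 + 68 = 150.
Recombination frequency = 150/1404 = 0.1068 ≈ 10.7%, i.e. 10.7 cM.

10.7 cM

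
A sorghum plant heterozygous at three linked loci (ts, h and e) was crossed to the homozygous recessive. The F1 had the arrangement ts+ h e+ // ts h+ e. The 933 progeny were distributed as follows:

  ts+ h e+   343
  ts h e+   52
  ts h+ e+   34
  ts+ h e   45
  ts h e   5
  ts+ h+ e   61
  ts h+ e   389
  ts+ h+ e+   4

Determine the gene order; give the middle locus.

h

The two rarest classes, ts+ h+ e+ and ts h e, are the double crossovers. Comparing them with the parentals, only the h allele has switched, so h is the middle locus and the order is e – h – ts.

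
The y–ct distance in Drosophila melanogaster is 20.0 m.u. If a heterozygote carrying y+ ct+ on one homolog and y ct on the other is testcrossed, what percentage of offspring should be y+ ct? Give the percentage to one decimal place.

A map distance of 20.0 m.u. corresponds to a recombination frequency of 0.200.
The F1 is y+ ct+ / y ct, so y+ ct is a recombinant gamete class with expected frequency r/2 = 0.200/2 = 0.1000.
That is 0.1000 = 10.0% of the progeny.

10.0%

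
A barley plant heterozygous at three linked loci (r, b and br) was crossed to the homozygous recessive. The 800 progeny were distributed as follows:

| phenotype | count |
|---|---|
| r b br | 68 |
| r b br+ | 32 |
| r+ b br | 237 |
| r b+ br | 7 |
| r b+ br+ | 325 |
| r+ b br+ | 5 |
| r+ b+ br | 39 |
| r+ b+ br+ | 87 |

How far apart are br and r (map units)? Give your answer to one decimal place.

20.9 map units

The two most frequent reciprocal classes, r b+ br+ and r+ b br, are the parental types, so the F1 was r b+ br+ / r+ b br.
The two rarest classes, r b+ br and r+ b br+, are the double crossovers. Comparing them with the parentals, only the br allele has switched, so br is the middle locus and the order is b – br – r.
Crossovers in the br–r interval produce the single-crossover classes r+ b+ br+ and r b br (87 + 68 = 155) plus the double crossovers (12).
RF(br–r) = (155 + 12) / 800 = 167/800 = 0.2087 → 20.9 map units.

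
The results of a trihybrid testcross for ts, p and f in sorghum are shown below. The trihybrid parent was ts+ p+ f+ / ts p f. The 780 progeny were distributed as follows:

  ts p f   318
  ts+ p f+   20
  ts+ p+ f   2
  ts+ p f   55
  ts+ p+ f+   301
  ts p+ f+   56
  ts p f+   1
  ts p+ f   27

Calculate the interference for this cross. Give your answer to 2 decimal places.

0.59

The two rarest classes, ts+ p+ f and ts p f+, are the double crossovers. Comparing them with the parentals, only the f allele has switched, so f is the middle locus and the order is p – f – ts.
p–f: (47 + 3)/780 = 0.0641; f–ts: (111 + 3)/780 = 0.1462.
Expected DCO frequency = 0.0641 × 0.1462 ≈ 0.00937; observed = 3/780 ≈ 0.00385.
Coefficient of coincidence = 0.00385/0.00937 ≈ 0.41; interference = 1 − 0.41 = 0.59.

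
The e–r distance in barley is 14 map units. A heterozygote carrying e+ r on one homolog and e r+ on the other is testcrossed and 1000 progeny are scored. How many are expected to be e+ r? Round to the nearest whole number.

A map distance of 14 map units corresponds to a recombination frequency of 0.140.
The F1 is e+ r / e r+, so e+ r is a parental gamete class with expected frequency (1 − r)/2 = 0.860/2 = 0.4300.
Expected number = 0.4300 × 1000 = 430.00 ≈ 430.

430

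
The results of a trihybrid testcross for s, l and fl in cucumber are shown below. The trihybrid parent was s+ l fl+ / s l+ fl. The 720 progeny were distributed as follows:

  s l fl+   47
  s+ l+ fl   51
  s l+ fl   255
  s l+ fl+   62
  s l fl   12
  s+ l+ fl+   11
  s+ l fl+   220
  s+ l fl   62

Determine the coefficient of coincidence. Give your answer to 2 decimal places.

0.93

The two rarest classes, s+ l+ fl+ and s l fl, are the double crossovers. Comparing them with the parentals, only the l allele has switched, so l is the middle locus and the order is fl – l – s.
fl–l: (124 + 23)/720 = 0.2042; l–s: (98 + 23)/720 = 0.1681.
Expected DCO frequency = 0.2042 × 0.1681 ≈ 0.03433; observed = 23/720 ≈ 0.03194.
Coefficient of coincidence = 0.03194/0.03433 ≈ 0.93.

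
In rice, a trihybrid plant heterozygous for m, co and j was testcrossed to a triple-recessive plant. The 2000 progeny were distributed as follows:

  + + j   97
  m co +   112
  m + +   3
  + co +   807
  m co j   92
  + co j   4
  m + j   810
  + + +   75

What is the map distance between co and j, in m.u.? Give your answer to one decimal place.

8.7 m.u.

The two most frequent reciprocal classes, + co + and m + j, are the parental types, so the F1 was + co + / m + j.
The two rarest classes, + co j and m + +, are the double crossovers. Comparing them with the parentals, only the j allele has switched, so j is the middle locus and the order is m – j – co.
Crossovers in the j–co interval produce the single-crossover classes + + + and m co j (75 + 92 = 167) plus the double crossovers (7).
RF(j–co) = (167 + 7) / 2000 = 174/2000 = 0.0870 → 8.7 m.u.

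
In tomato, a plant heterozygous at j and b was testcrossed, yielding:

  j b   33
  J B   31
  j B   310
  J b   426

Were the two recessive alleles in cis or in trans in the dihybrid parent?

trans

The two most frequent classes are J b (426) and j B (310); these are the parental (non-recombinant) types.
So the F1 carried J b on one chromosome and j B on the other — the recessive alleles are on opposite chromosomes (trans / repulsion).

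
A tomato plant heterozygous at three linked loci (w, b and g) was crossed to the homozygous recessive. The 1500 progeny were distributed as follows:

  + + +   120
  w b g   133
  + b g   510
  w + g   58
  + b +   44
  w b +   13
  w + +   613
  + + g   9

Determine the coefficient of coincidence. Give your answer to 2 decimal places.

0.97

The two most frequent reciprocal classes, w + + and + b g, are the parental types, so the F1 was w + + / + b g.
The two rarest classes, w b + and + + g, are the double crossovers. Comparing them with the parentals, only the b allele has switched, so b is the middle locus and the order is g – b – w.
g–b: (102 + 22)/1500 = 0.0827; b–w: (253 + 22)/1500 = 0.1833.
Expected DCO frequency = 0.0827 × 0.1833 ≈ 0.01516; observed = 22/1500 ≈ 0.01467.
Coefficient of coincidence = 0.01467/0.01516 ≈ 0.97.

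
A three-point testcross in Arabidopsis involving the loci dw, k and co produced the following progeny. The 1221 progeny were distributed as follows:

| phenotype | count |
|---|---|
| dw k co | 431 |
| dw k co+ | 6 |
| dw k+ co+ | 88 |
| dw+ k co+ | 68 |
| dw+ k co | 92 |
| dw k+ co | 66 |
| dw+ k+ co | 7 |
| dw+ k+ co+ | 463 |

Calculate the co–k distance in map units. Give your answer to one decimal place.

12.0 map units

The two most frequent reciprocal classes, dw+ k+ co+ and dw k co, are the parental types, so the F1 was dw+ k+ co+ / dw k co.
The two rarest classes, dw+ k+ co and dw k co+, are the double crossovers. Comparing them with the parentals, only the co allele has switched, so co is the middle locus and the order is k – co – dw.
Crossovers in the k–co interval produce the single-crossover classes dw+ k co+ and dw k+ co (68 + 66 = 134) plus the double crossovers (13).
RF(k–co) = (134 + 13) / 1221 = 147/1221 = 0.1204 → 12.0 map units.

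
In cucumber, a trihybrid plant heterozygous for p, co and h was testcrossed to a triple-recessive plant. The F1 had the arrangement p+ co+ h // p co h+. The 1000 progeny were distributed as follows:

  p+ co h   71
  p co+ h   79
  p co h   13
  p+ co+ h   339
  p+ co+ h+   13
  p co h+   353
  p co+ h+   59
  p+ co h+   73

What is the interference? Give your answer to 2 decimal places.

The two rarest classes, p+ co+ h+ and p co h, are the double crossovers. Comparing them with the parentals, only the h allele has switched, so h is the middle locus and the order is p – h – co.
p–h: (152 + 26)/1000 = 0.1780; h–co: (130 + 26)/1000 = 0.1560.
Expected DCO frequency = 0.1780 × 0.1560 ≈ 0.02777; observed = 26/1000 ≈ 0.02600.
Coefficient of coincidence = 0.02600/0.02777 ≈ 0.94; interference = 1 − 0.94 = 0.06.

0.06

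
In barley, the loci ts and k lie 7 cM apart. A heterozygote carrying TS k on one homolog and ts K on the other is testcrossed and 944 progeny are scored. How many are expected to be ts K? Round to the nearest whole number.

A map distance of 7 cM corresponds to a recombination frequency of 0.070.
The F1 is TS k / ts K, so ts K is a parental gamete class with expected frequency (1 − r)/2 = 0.930/2 = 0.4650.
Expected number = 0.4650 × 944 = 438.96 ≈ 439.

439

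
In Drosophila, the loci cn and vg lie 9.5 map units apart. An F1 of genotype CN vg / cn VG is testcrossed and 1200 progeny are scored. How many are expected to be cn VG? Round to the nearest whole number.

A map distance of 9.5 map units corresponds to a recombination frequency of 0.095.
The F1 is CN vg / cn VG, so cn VG is a parental gamete class with expected frequency (1 − r)/2 = 0.905/2 = 0.4525.
Expected number = 0.4525 × 1200 = 543.00 ≈ 543.

543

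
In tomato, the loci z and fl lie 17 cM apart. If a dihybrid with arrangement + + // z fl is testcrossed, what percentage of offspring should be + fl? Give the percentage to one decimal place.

8.5%

A map distance of 17 cM corresponds to a recombination frequency of 0.170.
The F1 is + + / z fl, so + fl is a recombinant gamete class with expected frequency r/2 = 0.170/2 = 0.0850.
That is 0.0850 = 8.5% of the progeny.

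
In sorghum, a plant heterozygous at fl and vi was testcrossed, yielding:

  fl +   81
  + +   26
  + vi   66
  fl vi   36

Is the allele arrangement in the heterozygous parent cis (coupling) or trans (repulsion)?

The two most frequent classes are + vi (66) and fl + (81); these are the parental (non-recombinant) types.
So the F1 carried + vi on one chromosome and fl + on the other — the recessive alleles are on opposite chromosomes (trans / repulsion).

trans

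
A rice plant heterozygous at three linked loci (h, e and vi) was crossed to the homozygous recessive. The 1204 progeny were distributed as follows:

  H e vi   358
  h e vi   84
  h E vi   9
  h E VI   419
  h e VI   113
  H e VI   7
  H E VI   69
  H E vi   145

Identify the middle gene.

The two most frequent reciprocal classes, h E VI and H e vi, are the parental types, so the F1 was h E VI / H e vi.
The two rarest classes, h E vi and H e VI, are the double crossovers. Comparing them with the parentals, only the vi allele has switched, so vi is the middle locus and the order is h – vi – e.

vi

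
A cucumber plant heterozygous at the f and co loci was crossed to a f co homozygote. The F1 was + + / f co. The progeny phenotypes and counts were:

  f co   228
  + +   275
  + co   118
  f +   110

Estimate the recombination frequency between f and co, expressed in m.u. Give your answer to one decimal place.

The recombinant classes are + co and f +: 118 + 110 = 228.
Recombination frequency = 228/731 = 0.3119 ≈ 31.2%, i.e. 31.2 m.u.

31.2 m.u.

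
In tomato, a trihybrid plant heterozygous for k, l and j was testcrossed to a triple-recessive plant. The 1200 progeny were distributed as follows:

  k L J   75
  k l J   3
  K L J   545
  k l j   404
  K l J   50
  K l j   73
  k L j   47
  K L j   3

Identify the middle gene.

j

The two most frequent reciprocal classes, k l j and K L J, are the parental types, so the F1 was k l j / K L J.
The two rarest classes, k l J and K L j, are the double crossovers. Comparing them with the parentals, only the j allele has switched, so j is the middle locus and the order is k – j – l.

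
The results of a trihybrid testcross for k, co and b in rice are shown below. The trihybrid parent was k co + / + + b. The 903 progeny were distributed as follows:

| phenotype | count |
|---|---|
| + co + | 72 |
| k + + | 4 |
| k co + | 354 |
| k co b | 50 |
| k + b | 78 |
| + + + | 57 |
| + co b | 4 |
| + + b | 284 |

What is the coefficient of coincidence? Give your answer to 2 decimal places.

0.40

The two rarest classes, k + + and + co b, are the double crossovers. Comparing them with the parentals, only the co allele has switched, so co is the middle locus and the order is b – co – k.
b–co: (107 + 8)/903 = 0.1274; co–k: (150 + 8)/903 = 0.1750.
Expected DCO frequency = 0.1274 × 0.1750 ≈ 0.02230; observed = 8/903 ≈ 0.00886.
Coefficient of coincidence = 0.00886/0.02230 ≈ 0.40.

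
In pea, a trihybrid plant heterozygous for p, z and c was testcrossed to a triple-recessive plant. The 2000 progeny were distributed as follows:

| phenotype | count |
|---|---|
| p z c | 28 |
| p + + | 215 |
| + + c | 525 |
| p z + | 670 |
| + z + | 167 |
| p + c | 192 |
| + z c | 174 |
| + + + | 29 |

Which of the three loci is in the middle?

The two most frequent reciprocal classes, p z + and + + c, are the parental types, so the F1 was p z + / + + c.
The two rarest classes, p z c and + + +, are the double crossovers. Comparing them with the parentals, only the c allele has switched, so c is the middle locus and the order is p – c – z.

c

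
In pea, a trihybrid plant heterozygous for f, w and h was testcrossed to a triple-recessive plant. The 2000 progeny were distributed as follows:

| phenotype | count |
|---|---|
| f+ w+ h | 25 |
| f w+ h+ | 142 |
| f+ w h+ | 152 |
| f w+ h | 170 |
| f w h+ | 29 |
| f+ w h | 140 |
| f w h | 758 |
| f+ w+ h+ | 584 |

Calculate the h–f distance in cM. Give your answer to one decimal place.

16.8 cM

The two most frequent reciprocal classes, f+ w+ h+ and f w h, are the parental types, so the F1 was f+ w+ h+ / f w h.
The two rarest classes, f+ w+ h and f w h+, are the double crossovers. Comparing them with the parentals, only the h allele has switched, so h is the middle locus and the order is w – h – f.
Crossovers in the h–f interval produce the single-crossover classes f w+ h+ and f+ w h (142 + 140 = 282) plus the double crossovers (54).
RF(h–f) = (282 + 54) / 2000 = 336/2000 = 0.1680 → 16.8 cM.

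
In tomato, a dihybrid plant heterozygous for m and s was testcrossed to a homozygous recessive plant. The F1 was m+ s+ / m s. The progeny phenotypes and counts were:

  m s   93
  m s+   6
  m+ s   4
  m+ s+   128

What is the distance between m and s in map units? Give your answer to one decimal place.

The recombinant classes are m+ s and m s+: 4 + 6 = 10.
Recombination frequency = 10/231 = 0.0433 ≈ 4.3%, i.e. 4.3 map units.

4.3 map units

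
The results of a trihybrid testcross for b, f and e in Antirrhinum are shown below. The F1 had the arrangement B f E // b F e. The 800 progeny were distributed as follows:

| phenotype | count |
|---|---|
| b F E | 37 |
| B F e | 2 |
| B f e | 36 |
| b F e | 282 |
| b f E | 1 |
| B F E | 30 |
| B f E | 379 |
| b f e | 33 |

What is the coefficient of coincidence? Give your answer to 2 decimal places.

0.48

The two rarest classes, b f E and B F e, are the double crossovers. Comparing them with the parentals, only the b allele has switched, so b is the middle locus and the order is e – b – f.
e–b: (73 + 3)/800 = 0.0950; b–f: (63 + 3)/800 = 0.0825.
Expected DCO frequency = 0.0950 × 0.0825 ≈ 0.00784; observed = 3/800 ≈ 0.00375.
Coefficient of coincidence = 0.00375/0.00784 ≈ 0.48.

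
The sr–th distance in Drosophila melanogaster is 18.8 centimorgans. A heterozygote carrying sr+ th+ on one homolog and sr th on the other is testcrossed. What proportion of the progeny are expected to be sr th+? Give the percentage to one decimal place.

A map distance of 18.8 centimorgans corresponds to a recombination frequency of 0.188.
The F1 is sr+ th+ / sr th, so sr th+ is a recombinant gamete class with expected frequency r/2 = 0.188/2 = 0.0940.
That is 0.0940 = 9.4% of the progeny.

9.4%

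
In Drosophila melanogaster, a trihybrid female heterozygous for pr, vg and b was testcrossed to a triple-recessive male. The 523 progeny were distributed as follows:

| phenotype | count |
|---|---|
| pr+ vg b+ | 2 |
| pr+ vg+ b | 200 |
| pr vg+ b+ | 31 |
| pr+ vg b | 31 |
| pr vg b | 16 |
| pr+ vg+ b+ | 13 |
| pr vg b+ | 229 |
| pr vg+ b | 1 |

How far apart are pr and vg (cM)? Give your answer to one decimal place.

The two most frequent reciprocal classes, pr vg b+ and pr+ vg+ b, are the parental types, so the F1 was pr vg b+ / pr+ vg+ b.
The two rarest classes, pr+ vg b+ and pr vg+ b, are the double crossovers. Comparing them with the parentals, only the pr allele has switched, so pr is the middle locus and the order is b – pr – vg.
Crossovers in the pr–vg interval produce the single-crossover classes pr vg+ b+ and pr+ vg b (31 + 31 = 62) plus the double crossovers (3).
RF(pr–vg) = (62 + 3) / 523 = 65/523 = 0.1243 → 12.4 cM.

12.4 cM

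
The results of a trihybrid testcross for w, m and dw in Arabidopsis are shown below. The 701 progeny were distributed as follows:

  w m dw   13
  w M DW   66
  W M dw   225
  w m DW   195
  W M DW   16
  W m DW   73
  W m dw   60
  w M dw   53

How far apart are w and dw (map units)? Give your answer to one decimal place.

The two most frequent reciprocal classes, W M dw and w m DW, are the parental types, so the F1 was W M dw / w m DW.
The two rarest classes, W M DW and w m dw, are the double crossovers. Comparing them with the parentals, only the dw allele has switched, so dw is the middle locus and the order is m – dw – w.
Crossovers in the dw–w interval produce the single-crossover classes w M dw and W m DW (53 + 73 = 126) plus the double crossovers (29).
RF(dw–w) = (126 + 29) / 701 = 155/701 = 0.2211 → 22.1 map units.

22.1 map units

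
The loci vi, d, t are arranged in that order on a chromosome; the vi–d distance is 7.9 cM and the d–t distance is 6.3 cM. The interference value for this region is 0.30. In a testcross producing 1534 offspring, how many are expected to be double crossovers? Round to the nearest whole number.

Map distances give recombination frequencies of 0.079 and 0.063 for the two intervals.
With interference 0.30 (so coincidence = 0.70), expected double-crossover frequency = 0.079 × 0.063 × 0.70 = 0.00348.
Expected number = 0.00348 × 1534 = 5.34 ≈ 5.

5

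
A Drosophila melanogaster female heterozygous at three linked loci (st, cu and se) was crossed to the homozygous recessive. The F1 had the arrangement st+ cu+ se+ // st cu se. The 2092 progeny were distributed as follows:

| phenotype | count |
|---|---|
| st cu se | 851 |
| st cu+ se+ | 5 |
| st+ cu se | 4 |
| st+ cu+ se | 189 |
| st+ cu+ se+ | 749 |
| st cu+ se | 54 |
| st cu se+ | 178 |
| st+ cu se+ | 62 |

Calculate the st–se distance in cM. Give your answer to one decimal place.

The two rarest classes, st cu+ se+ and st+ cu se, are the double crossovers. Comparing them with the parentals, only the st allele has switched, so st is the middle locus and the order is se – st – cu.
Crossovers in the se–st interval produce the single-crossover classes st+ cu+ se and st cu se+ (189 + 178 = 367) plus the double crossovers (9).
RF(se–st) = (367 + 9) / 2092 = 376/2092 = 0.1797 → 18.0 cM.

18.0 cM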